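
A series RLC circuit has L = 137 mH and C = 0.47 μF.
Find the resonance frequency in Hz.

Step 1 — Resonance condition Im(Z)=0 gives ω₀ = 1/√(LC).
Step 2 — ω₀ = 1/√(0.137·4.7e-07) = 3941 rad/s.
Step 3 — f₀ = ω₀/(2π) = 627.2 Hz.

f₀ = 627.2 Hz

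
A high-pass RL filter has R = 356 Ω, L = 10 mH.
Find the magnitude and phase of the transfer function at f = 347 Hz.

Step 1 — Angular frequency: ω = 2π·347 = 2180 rad/s.
Step 2 — Transfer function: H(jω) = jωL/(R + jωL).
Step 3 — Numerator jωL = j·21.8; denominator R + jωL = 356 + j21.8.
Step 4 — H = 0.003737 + j0.06101.
Step 5 — Magnitude: |H| = 0.06113 (-24.3 dB); phase: φ = 86.5°.

|H| = 0.06113 (-24.3 dB), φ = 86.5°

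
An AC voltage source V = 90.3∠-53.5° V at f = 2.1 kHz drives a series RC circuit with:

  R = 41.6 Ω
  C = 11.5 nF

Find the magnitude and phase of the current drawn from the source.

Step 1 — Angular frequency: ω = 2π·f = 2π·2100 = 1.319e+04 rad/s.
Step 2 — Component impedances:
  R: Z = R = 41.6 Ω
  C: Z = 1/(jωC) = -j/(ω·C) = 0 - j6590 Ω
Step 3 — Series combination: Z_total = R + C = 41.6 - j6590 Ω = 6590∠-89.6° Ω.
Step 4 — Source phasor: V = 90.3∠-53.5° V = 53.71 - j72.59 V.
Step 5 — Ohm's law: I = V / Z_total = (53.71 - j72.59) / (41.6 - j6590) = 0.01107 + j0.00808 A.
Step 6 — Convert to polar: |I| = 0.0137 A, ∠I = 36.1°.

I = 0.0137∠36.1° A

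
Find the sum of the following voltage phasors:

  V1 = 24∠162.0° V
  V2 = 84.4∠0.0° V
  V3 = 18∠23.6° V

Step 1 — Convert each phasor to rectangular form:
  V1 = 24·(cos(162.0°) + j·sin(162.0°)) = -22.83 + j7.416 V
  V2 = 84.4·(cos(0.0°) + j·sin(0.0°)) = 84.4 V
  V3 = 18·(cos(23.6°) + j·sin(23.6°)) = 16.49 + j7.206 V
Step 2 — Sum components: V_total = 78.07 + j14.62 V.
Step 3 — Convert to polar: |V_total| = 79.43 V, ∠V_total = 10.6°.

V_total = 79.43∠10.6° V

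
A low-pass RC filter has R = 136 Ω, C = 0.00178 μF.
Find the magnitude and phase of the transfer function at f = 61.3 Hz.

Step 1 — Angular frequency: ω = 2π·61.3 = 385.2 rad/s.
Step 2 — Transfer function: H(jω) = 1/(1 + jωRC).
Step 3 — Denominator: 1 + jωRC = 1 + j·385.2·136·1.78e-09 = 1 + j9.324e-05.
Step 4 — H = 1 - j9.324e-05.
Step 5 — Magnitude: |H| = 1 (-0.0 dB); phase: φ = -0.0°.

|H| = 1 (-0.0 dB), φ = -0.0°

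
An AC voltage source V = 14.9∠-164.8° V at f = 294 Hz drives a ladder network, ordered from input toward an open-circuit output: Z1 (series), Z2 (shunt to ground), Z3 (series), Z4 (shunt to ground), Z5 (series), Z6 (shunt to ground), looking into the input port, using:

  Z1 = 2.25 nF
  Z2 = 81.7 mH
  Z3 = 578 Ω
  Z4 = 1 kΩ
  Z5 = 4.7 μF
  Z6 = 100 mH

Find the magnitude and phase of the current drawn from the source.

Step 1 — Angular frequency: ω = 2π·f = 2π·294 = 1847 rad/s.
Step 2 — Component impedances:
  Z1: Z = 1/(jωC) = -j/(ω·C) = 0 - j2.406e+05 Ω
  Z2: Z = jωL = j·1847·0.0817 = 0 + j150.9 Ω
  Z3: Z = R = 578 Ω
  Z4: Z = R = 1000 Ω
  Z5: Z = 1/(jωC) = -j/(ω·C) = 0 - j115.2 Ω
  Z6: Z = jωL = j·1847·0.1 = 0 + j184.7 Ω
Step 3 — Ladder network (open output): work backward from the far end, alternating series and parallel combinations. Z_in = 34.2 - j2.405e+05 Ω = 2.405e+05∠-90.0° Ω.
Step 4 — Source phasor: V = 14.9∠-164.8° V = -14.38 - j3.907 V.
Step 5 — Ohm's law: I = V / Z_total = (-14.38 - j3.907) / (34.2 - j2.405e+05) = 1.624e-05 - j5.98e-05 A.
Step 6 — Convert to polar: |I| = 6.196e-05 A, ∠I = -74.8°.

I = 6.196e-05∠-74.8° A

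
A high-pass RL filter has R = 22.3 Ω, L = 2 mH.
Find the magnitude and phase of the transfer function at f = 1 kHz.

Step 1 — Angular frequency: ω = 2π·1000 = 6283 rad/s.
Step 2 — Transfer function: H(jω) = jωL/(R + jωL).
Step 3 — Numerator jωL = j·12.57; denominator R + jωL = 22.3 + j12.57.
Step 4 — H = 0.241 + j0.4277.
Step 5 — Magnitude: |H| = 0.4909 (-6.2 dB); phase: φ = 60.6°.

|H| = 0.4909 (-6.2 dB), φ = 60.6°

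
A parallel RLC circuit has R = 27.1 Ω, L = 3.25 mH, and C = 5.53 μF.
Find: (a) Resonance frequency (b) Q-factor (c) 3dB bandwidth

Step 1 — Resonance: ω₀ = 1/√(LC) = 1/√(0.00325·5.53e-06) = 7459 rad/s.
Step 2 — f₀ = ω₀/(2π) = 1187 Hz.
Step 3 — Parallel Q: Q = R/(ω₀L) = 27.1/(7459·0.00325) = 1.118.
Step 4 — Bandwidth: Δω = ω₀/Q = 6673 rad/s; BW = Δω/(2π) = 1062 Hz.

(a) f₀ = 1187 Hz  (b) Q = 1.118  (c) BW = 1062 Hz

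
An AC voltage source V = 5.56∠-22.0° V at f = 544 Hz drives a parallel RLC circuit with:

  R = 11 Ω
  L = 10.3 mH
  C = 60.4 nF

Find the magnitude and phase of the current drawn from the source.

Step 1 — Angular frequency: ω = 2π·f = 2π·544 = 3418 rad/s.
Step 2 — Component impedances:
  R: Z = R = 11 Ω
  L: Z = jωL = j·3418·0.0103 = 0 + j35.21 Ω
  C: Z = 1/(jωC) = -j/(ω·C) = 0 - j4844 Ω
Step 3 — Parallel combination: 1/Z_total = 1/R + 1/L + 1/C; Z_total = 10.03 + j3.112 Ω = 10.51∠17.2° Ω.
Step 4 — Source phasor: V = 5.56∠-22.0° V = 5.155 - j2.083 V.
Step 5 — Ohm's law: I = V / Z_total = (5.155 - j2.083) / (10.03 + j3.112) = 0.4099 - j0.3347 A.
Step 6 — Convert to polar: |I| = 0.5292 A, ∠I = -39.2°.

I = 0.5292∠-39.2° A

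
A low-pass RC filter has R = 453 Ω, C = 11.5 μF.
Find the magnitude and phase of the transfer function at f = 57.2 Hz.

Step 1 — Angular frequency: ω = 2π·57.2 = 359.4 rad/s.
Step 2 — Transfer function: H(jω) = 1/(1 + jωRC).
Step 3 — Denominator: 1 + jωRC = 1 + j·359.4·453·1.15e-05 = 1 + j1.872.
Step 4 — H = 0.222 - j0.4156.
Step 5 — Magnitude: |H| = 0.4711 (-6.5 dB); phase: φ = -61.9°.

|H| = 0.4711 (-6.5 dB), φ = -61.9°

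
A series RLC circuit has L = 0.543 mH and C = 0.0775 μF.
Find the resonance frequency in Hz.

Step 1 — Resonance condition Im(Z)=0 gives ω₀ = 1/√(LC).
Step 2 — ω₀ = 1/√(0.000543·7.75e-08) = 1.542e+05 rad/s.
Step 3 — f₀ = ω₀/(2π) = 2.453e+04 Hz.

f₀ = 2.453e+04 Hz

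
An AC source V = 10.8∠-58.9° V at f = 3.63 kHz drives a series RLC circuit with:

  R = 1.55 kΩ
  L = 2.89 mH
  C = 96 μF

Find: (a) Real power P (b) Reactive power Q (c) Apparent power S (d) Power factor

Step 1 — Angular frequency: ω = 2π·f = 2π·3630 = 2.281e+04 rad/s.
Step 2 — Component impedances:
  R: Z = R = 1550 Ω
  L: Z = jωL = j·2.281e+04·0.00289 = 0 + j65.92 Ω
  C: Z = 1/(jωC) = -j/(ω·C) = 0 - j0.4567 Ω
Step 3 — Series combination: Z_total = R + L + C = 1550 + j65.46 Ω = 1551∠2.4° Ω.
Step 4 — Source phasor: V = 10.8∠-58.9° V = 5.579 - j9.248 V.
Step 5 — Current: I = V / Z = 0.003341 - j0.006107 A = 0.006962∠-61.3° A.
Step 6 — Complex power: S = V·I* = 0.07512 + j0.003172 VA.
Step 7 — Real power: P = Re(S) = 0.07512 W.
Step 8 — Reactive power: Q = Im(S) = 0.003172 VAR.
Step 9 — Apparent power: |S| = 0.07518 VA.
Step 10 — Power factor: PF = P/|S| = 0.9991 (lagging).

(a) P = 0.07512 W  (b) Q = 0.003172 VAR  (c) S = 0.07518 VA  (d) PF = 0.9991 (lagging)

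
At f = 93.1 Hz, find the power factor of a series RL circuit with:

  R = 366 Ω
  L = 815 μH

Step 1 — Angular frequency: ω = 2π·f = 2π·93.1 = 585 rad/s.
Step 2 — Component impedances:
  R: Z = R = 366 Ω
  L: Z = jωL = j·585·0.000815 = 0 + j0.4767 Ω
Step 3 — Series combination: Z_total = R + L = 366 + j0.4767 Ω = 366∠0.1° Ω.
Step 4 — Power factor: PF = cos(φ) = Re(Z)/|Z| = 366/366 = 1.
Step 5 — Type: Im(Z) = 0.4767 ⇒ lagging (phase φ = 0.1°).

PF = 1 (lagging, φ = 0.1°)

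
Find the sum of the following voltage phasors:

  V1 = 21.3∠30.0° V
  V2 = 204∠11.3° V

Step 1 — Convert each phasor to rectangular form:
  V1 = 21.3·(cos(30.0°) + j·sin(30.0°)) = 18.45 + j10.65 V
  V2 = 204·(cos(11.3°) + j·sin(11.3°)) = 200 + j39.97 V
Step 2 — Sum components: V_total = 218.5 + j50.62 V.
Step 3 — Convert to polar: |V_total| = 224.3 V, ∠V_total = 13.0°.

V_total = 224.3∠13.0° V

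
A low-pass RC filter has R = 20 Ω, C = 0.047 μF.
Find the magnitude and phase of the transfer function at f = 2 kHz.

Step 1 — Angular frequency: ω = 2π·2000 = 1.257e+04 rad/s.
Step 2 — Transfer function: H(jω) = 1/(1 + jωRC).
Step 3 — Denominator: 1 + jωRC = 1 + j·1.257e+04·20·4.7e-08 = 1 + j0.01181.
Step 4 — H = 0.9999 - j0.01181.
Step 5 — Magnitude: |H| = 0.9999 (-0.0 dB); phase: φ = -0.7°.

|H| = 0.9999 (-0.0 dB), φ = -0.7°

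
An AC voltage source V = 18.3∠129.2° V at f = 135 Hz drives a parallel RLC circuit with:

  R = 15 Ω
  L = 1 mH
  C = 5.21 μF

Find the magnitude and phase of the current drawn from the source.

Step 1 — Angular frequency: ω = 2π·f = 2π·135 = 848.2 rad/s.
Step 2 — Component impedances:
  R: Z = R = 15 Ω
  L: Z = jωL = j·848.2·0.001 = 0 + j0.8482 Ω
  C: Z = 1/(jωC) = -j/(ω·C) = 0 - j226.3 Ω
Step 3 — Parallel combination: 1/Z_total = 1/R + 1/L + 1/C; Z_total = 0.04817 + j0.8487 Ω = 0.8501∠86.8° Ω.
Step 4 — Source phasor: V = 18.3∠129.2° V = -11.57 + j14.18 V.
Step 5 — Ohm's law: I = V / Z_total = (-11.57 + j14.18) / (0.04817 + j0.8487) = 15.89 + j14.53 A.
Step 6 — Convert to polar: |I| = 21.53 A, ∠I = 42.4°.

I = 21.53∠42.4° A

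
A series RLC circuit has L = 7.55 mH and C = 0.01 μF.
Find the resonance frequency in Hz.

Step 1 — Resonance condition Im(Z)=0 gives ω₀ = 1/√(LC).
Step 2 — ω₀ = 1/√(0.00755·1e-08) = 1.151e+05 rad/s.
Step 3 — f₀ = ω₀/(2π) = 1.832e+04 Hz.

f₀ = 1.832e+04 Hz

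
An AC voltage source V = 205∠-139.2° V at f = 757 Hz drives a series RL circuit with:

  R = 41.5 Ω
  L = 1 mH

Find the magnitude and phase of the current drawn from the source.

Step 1 — Angular frequency: ω = 2π·f = 2π·757 = 4756 rad/s.
Step 2 — Component impedances:
  R: Z = R = 41.5 Ω
  L: Z = jωL = j·4756·0.001 = 0 + j4.756 Ω
Step 3 — Series combination: Z_total = R + L = 41.5 + j4.756 Ω = 41.77∠6.5° Ω.
Step 4 — Source phasor: V = 205∠-139.2° V = -155.2 - j134 V.
Step 5 — Ohm's law: I = V / Z_total = (-155.2 - j134) / (41.5 + j4.756) = -4.056 - j2.763 A.
Step 6 — Convert to polar: |I| = 4.908 A, ∠I = -145.7°.

I = 4.908∠-145.7° A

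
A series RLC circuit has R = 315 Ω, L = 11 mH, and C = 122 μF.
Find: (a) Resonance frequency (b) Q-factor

Step 1 — Resonance condition Im(Z)=0 gives ω₀ = 1/√(LC).
Step 2 — ω₀ = 1/√(0.011·0.000122) = 863.2 rad/s.
Step 3 — f₀ = ω₀/(2π) = 137.4 Hz.
Step 4 — Series Q: Q = ω₀L/R = 863.2·0.011/315 = 0.03014.

(a) f₀ = 137.4 Hz  (b) Q = 0.03014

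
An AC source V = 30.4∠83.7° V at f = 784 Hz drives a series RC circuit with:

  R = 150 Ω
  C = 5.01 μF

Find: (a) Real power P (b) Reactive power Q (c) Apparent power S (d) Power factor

Step 1 — Angular frequency: ω = 2π·f = 2π·784 = 4926 rad/s.
Step 2 — Component impedances:
  R: Z = R = 150 Ω
  C: Z = 1/(jωC) = -j/(ω·C) = 0 - j40.52 Ω
Step 3 — Series combination: Z_total = R + C = 150 - j40.52 Ω = 155.4∠-15.1° Ω.
Step 4 — Source phasor: V = 30.4∠83.7° V = 3.336 + j30.22 V.
Step 5 — Current: I = V / Z = -0.02999 + j0.1933 A = 0.1957∠98.8° A.
Step 6 — Complex power: S = V·I* = 5.742 - j1.551 VA.
Step 7 — Real power: P = Re(S) = 5.742 W.
Step 8 — Reactive power: Q = Im(S) = -1.551 VAR.
Step 9 — Apparent power: |S| = 5.948 VA.
Step 10 — Power factor: PF = P/|S| = 0.9654 (leading).

(a) P = 5.742 W  (b) Q = -1.551 VAR  (c) S = 5.948 VA  (d) PF = 0.9654 (leading)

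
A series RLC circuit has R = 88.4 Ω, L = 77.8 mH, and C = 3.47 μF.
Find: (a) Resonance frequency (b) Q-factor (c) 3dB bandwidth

Step 1 — Resonance: ω₀ = 1/√(LC) = 1/√(0.0778·3.47e-06) = 1925 rad/s.
Step 2 — f₀ = ω₀/(2π) = 306.3 Hz.
Step 3 — Series Q: Q = ω₀L/R = 1925·0.0778/88.4 = 1.694.
Step 4 — Bandwidth: Δω = ω₀/Q = 1136 rad/s; BW = Δω/(2π) = 180.8 Hz.

(a) f₀ = 306.3 Hz  (b) Q = 1.694  (c) BW = 180.8 Hz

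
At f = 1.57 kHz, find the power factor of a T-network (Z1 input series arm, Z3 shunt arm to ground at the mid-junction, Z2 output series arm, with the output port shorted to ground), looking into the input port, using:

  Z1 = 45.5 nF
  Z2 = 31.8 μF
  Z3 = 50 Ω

Step 1 — Angular frequency: ω = 2π·f = 2π·1570 = 9865 rad/s.
Step 2 — Component impedances:
  Z1: Z = 1/(jωC) = -j/(ω·C) = 0 - j2228 Ω
  Z2: Z = 1/(jωC) = -j/(ω·C) = 0 - j3.188 Ω
  Z3: Z = R = 50 Ω
Step 3 — With the output port shorted to ground, the output series arm Z2 runs from the junction to ground; the shunt arm Z3 also runs from the junction to ground. They appear in parallel: Z3 || Z2 = 0.2024 - j3.175 Ω.
Step 4 — Series with input arm Z1: Z_in = Z1 + (Z3 || Z2) = 0.2024 - j2231 Ω = 2231∠-90.0° Ω.
Step 5 — Power factor: PF = cos(φ) = Re(Z)/|Z| = 0.20242/2231.1 = 9.073e-05.
Step 6 — Type: Im(Z) = -2231 ⇒ leading (phase φ = -90.0°).

PF = 9.073e-05 (leading, φ = -90.0°)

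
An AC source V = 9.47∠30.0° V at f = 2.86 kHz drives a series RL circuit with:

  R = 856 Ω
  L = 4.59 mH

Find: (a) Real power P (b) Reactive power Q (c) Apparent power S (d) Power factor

Step 1 — Angular frequency: ω = 2π·f = 2π·2860 = 1.797e+04 rad/s.
Step 2 — Component impedances:
  R: Z = R = 856 Ω
  L: Z = jωL = j·1.797e+04·0.00459 = 0 + j82.48 Ω
Step 3 — Series combination: Z_total = R + L = 856 + j82.48 Ω = 860∠5.5° Ω.
Step 4 — Source phasor: V = 9.47∠30.0° V = 8.201 + j4.735 V.
Step 5 — Current: I = V / Z = 0.01002 + j0.004566 A = 0.01101∠24.5° A.
Step 6 — Complex power: S = V·I* = 0.1038 + j0.01 VA.
Step 7 — Real power: P = Re(S) = 0.1038 W.
Step 8 — Reactive power: Q = Im(S) = 0.01 VAR.
Step 9 — Apparent power: |S| = 0.1043 VA.
Step 10 — Power factor: PF = P/|S| = 0.9954 (lagging).

(a) P = 0.1038 W  (b) Q = 0.01 VAR  (c) S = 0.1043 VA  (d) PF = 0.9954 (lagging)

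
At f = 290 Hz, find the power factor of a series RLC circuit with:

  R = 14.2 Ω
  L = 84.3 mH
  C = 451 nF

Step 1 — Angular frequency: ω = 2π·f = 2π·290 = 1822 rad/s.
Step 2 — Component impedances:
  R: Z = R = 14.2 Ω
  L: Z = jωL = j·1822·0.0843 = 0 + j153.6 Ω
  C: Z = 1/(jωC) = -j/(ω·C) = 0 - j1217 Ω
Step 3 — Series combination: Z_total = R + L + C = 14.2 - j1063 Ω = 1063∠-89.2° Ω.
Step 4 — Power factor: PF = cos(φ) = Re(Z)/|Z| = 14.2/1063.4 = 0.01335.
Step 5 — Type: Im(Z) = -1063 ⇒ leading (phase φ = -89.2°).

PF = 0.01335 (leading, φ = -89.2°)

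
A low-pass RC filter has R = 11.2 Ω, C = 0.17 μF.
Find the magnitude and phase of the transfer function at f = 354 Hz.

Step 1 — Angular frequency: ω = 2π·354 = 2224 rad/s.
Step 2 — Transfer function: H(jω) = 1/(1 + jωRC).
Step 3 — Denominator: 1 + jωRC = 1 + j·2224·11.2·1.7e-07 = 1 + j0.004235.
Step 4 — H = 1 - j0.004235.
Step 5 — Magnitude: |H| = 1 (-0.0 dB); phase: φ = -0.2°.

|H| = 1 (-0.0 dB), φ = -0.2°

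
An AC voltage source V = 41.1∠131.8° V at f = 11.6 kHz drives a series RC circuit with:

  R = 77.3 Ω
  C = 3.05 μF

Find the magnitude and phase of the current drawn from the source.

Step 1 — Angular frequency: ω = 2π·f = 2π·1.16e+04 = 7.288e+04 rad/s.
Step 2 — Component impedances:
  R: Z = R = 77.3 Ω
  C: Z = 1/(jωC) = -j/(ω·C) = 0 - j4.498 Ω
Step 3 — Series combination: Z_total = R + C = 77.3 - j4.498 Ω = 77.43∠-3.3° Ω.
Step 4 — Source phasor: V = 41.1∠131.8° V = -27.39 + j30.64 V.
Step 5 — Ohm's law: I = V / Z_total = (-27.39 + j30.64) / (77.3 - j4.498) = -0.3762 + j0.3745 A.
Step 6 — Convert to polar: |I| = 0.5308 A, ∠I = 135.1°.

I = 0.5308∠135.1° A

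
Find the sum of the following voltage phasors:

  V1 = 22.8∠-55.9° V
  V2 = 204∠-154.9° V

Step 1 — Convert each phasor to rectangular form:
  V1 = 22.8·(cos(-55.9°) + j·sin(-55.9°)) = 12.78 - j18.88 V
  V2 = 204·(cos(-154.9°) + j·sin(-154.9°)) = -184.7 - j86.54 V
Step 2 — Sum components: V_total = -172 - j105.4 V.
Step 3 — Convert to polar: |V_total| = 201.7 V, ∠V_total = -148.5°.

V_total = 201.7∠-148.5° V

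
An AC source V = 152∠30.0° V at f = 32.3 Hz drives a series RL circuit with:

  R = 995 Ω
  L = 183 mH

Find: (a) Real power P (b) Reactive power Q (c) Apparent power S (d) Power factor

Step 1 — Angular frequency: ω = 2π·f = 2π·32.3 = 202.9 rad/s.
Step 2 — Component impedances:
  R: Z = R = 995 Ω
  L: Z = jωL = j·202.9·0.183 = 0 + j37.14 Ω
Step 3 — Series combination: Z_total = R + L = 995 + j37.14 Ω = 995.7∠2.1° Ω.
Step 4 — Source phasor: V = 152∠30.0° V = 131.6 + j76 V.
Step 5 — Current: I = V / Z = 0.135 + j0.07134 A = 0.1527∠27.9° A.
Step 6 — Complex power: S = V·I* = 23.19 + j0.8655 VA.
Step 7 — Real power: P = Re(S) = 23.19 W.
Step 8 — Reactive power: Q = Im(S) = 0.8655 VAR.
Step 9 — Apparent power: |S| = 23.2 VA.
Step 10 — Power factor: PF = P/|S| = 0.9993 (lagging).

(a) P = 23.19 W  (b) Q = 0.8655 VAR  (c) S = 23.2 VA  (d) PF = 0.9993 (lagging)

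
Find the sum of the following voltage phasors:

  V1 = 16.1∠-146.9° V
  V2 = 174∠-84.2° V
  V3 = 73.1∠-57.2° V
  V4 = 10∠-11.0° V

Step 1 — Convert each phasor to rectangular form:
  V1 = 16.1·(cos(-146.9°) + j·sin(-146.9°)) = -13.49 - j8.792 V
  V2 = 174·(cos(-84.2°) + j·sin(-84.2°)) = 17.58 - j173.1 V
  V3 = 73.1·(cos(-57.2°) + j·sin(-57.2°)) = 39.6 - j61.45 V
  V4 = 10·(cos(-11.0°) + j·sin(-11.0°)) = 9.816 - j1.908 V
Step 2 — Sum components: V_total = 53.51 - j245.3 V.
Step 3 — Convert to polar: |V_total| = 251 V, ∠V_total = -77.7°.

V_total = 251∠-77.7° V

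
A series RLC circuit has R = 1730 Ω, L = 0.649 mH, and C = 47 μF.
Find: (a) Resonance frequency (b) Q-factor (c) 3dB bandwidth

Step 1 — Resonance condition Im(Z)=0 gives ω₀ = 1/√(LC).
Step 2 — ω₀ = 1/√(0.000649·4.7e-05) = 5726 rad/s.
Step 3 — f₀ = ω₀/(2π) = 911.3 Hz.
Step 4 — Series Q: Q = ω₀L/R = 5726·0.000649/1730 = 0.002148.
Step 5 — 3dB bandwidth: Δω = ω₀/Q = 2.666e+06 rad/s; BW = Δω/(2π) = 4.242e+05 Hz.

(a) f₀ = 911.3 Hz  (b) Q = 0.002148  (c) BW = 4.242e+05 Hz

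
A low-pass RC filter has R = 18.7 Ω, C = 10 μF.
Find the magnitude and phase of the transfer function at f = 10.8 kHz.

Step 1 — Angular frequency: ω = 2π·1.08e+04 = 6.786e+04 rad/s.
Step 2 — Transfer function: H(jω) = 1/(1 + jωRC).
Step 3 — Denominator: 1 + jωRC = 1 + j·6.786e+04·18.7·1e-05 = 1 + j12.69.
Step 4 — H = 0.006172 - j0.07832.
Step 5 — Magnitude: |H| = 0.07856 (-22.1 dB); phase: φ = -85.5°.

|H| = 0.07856 (-22.1 dB), φ = -85.5°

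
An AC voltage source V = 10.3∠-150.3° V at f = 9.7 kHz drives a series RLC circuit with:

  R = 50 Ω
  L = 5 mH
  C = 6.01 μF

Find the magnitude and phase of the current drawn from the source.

Step 1 — Angular frequency: ω = 2π·f = 2π·9700 = 6.095e+04 rad/s.
Step 2 — Component impedances:
  R: Z = R = 50 Ω
  L: Z = jωL = j·6.095e+04·0.005 = 0 + j304.7 Ω
  C: Z = 1/(jωC) = -j/(ω·C) = 0 - j2.73 Ω
Step 3 — Series combination: Z_total = R + L + C = 50 + j302 Ω = 306.1∠80.6° Ω.
Step 4 — Source phasor: V = 10.3∠-150.3° V = -8.947 - j5.103 V.
Step 5 — Ohm's law: I = V / Z_total = (-8.947 - j5.103) / (50 + j302) = -0.02122 + j0.02611 A.
Step 6 — Convert to polar: |I| = 0.03365 A, ∠I = 129.1°.

I = 0.03365∠129.1° A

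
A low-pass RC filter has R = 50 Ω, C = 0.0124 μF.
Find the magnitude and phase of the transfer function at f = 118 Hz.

Step 1 — Angular frequency: ω = 2π·118 = 741.4 rad/s.
Step 2 — Transfer function: H(jω) = 1/(1 + jωRC).
Step 3 — Denominator: 1 + jωRC = 1 + j·741.4·50·1.24e-08 = 1 + j0.0004597.
Step 4 — H = 1 - j0.0004597.
Step 5 — Magnitude: |H| = 1 (-0.0 dB); phase: φ = -0.0°.

|H| = 1 (-0.0 dB), φ = -0.0°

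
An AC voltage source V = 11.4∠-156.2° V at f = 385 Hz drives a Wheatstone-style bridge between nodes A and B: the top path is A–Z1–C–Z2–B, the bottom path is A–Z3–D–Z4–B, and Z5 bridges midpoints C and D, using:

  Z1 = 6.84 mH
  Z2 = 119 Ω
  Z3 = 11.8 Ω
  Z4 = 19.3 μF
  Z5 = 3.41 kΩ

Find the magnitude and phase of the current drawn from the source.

Step 1 — Angular frequency: ω = 2π·f = 2π·385 = 2419 rad/s.
Step 2 — Component impedances:
  Z1: Z = jωL = j·2419·0.00684 = 0 + j16.55 Ω
  Z2: Z = R = 119 Ω
  Z3: Z = R = 11.8 Ω
  Z4: Z = 1/(jωC) = -j/(ω·C) = 0 - j21.42 Ω
  Z5: Z = R = 3410 Ω
Step 3 — Bridge requires nodal analysis (the Z5 bridge couples midpoints C and D, so the two paths cannot be reduced to a simple series/parallel combination). Setting node B to ground and injecting 1 A at node A, the 3-node admittance system at A, C, D solves to V_A = Z_AB = 14.08 - j17.47 Ω = 22.44∠-51.1° Ω.
Step 4 — Source phasor: V = 11.4∠-156.2° V = -10.43 - j4.6 V.
Step 5 — Ohm's law: I = V / Z_total = (-10.43 - j4.6) / (14.08 - j17.47) = -0.132 - j0.4907 A.
Step 6 — Convert to polar: |I| = 0.5081 A, ∠I = -105.1°.

I = 0.5081∠-105.1° A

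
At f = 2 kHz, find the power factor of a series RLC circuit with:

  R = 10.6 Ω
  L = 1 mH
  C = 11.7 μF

Step 1 — Angular frequency: ω = 2π·f = 2π·2000 = 1.257e+04 rad/s.
Step 2 — Component impedances:
  R: Z = R = 10.6 Ω
  L: Z = jωL = j·1.257e+04·0.001 = 0 + j12.57 Ω
  C: Z = 1/(jωC) = -j/(ω·C) = 0 - j6.801 Ω
Step 3 — Series combination: Z_total = R + L + C = 10.6 + j5.765 Ω = 12.07∠28.5° Ω.
Step 4 — Power factor: PF = cos(φ) = Re(Z)/|Z| = 10.6/12.066 = 0.8785.
Step 5 — Type: Im(Z) = 5.765 ⇒ lagging (phase φ = 28.5°).

PF = 0.8785 (lagging, φ = 28.5°)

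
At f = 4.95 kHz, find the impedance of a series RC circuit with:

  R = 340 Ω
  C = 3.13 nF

Step 1 — Angular frequency: ω = 2π·f = 2π·4950 = 3.11e+04 rad/s.
Step 2 — Component impedances:
  R: Z = R = 340 Ω
  C: Z = 1/(jωC) = -j/(ω·C) = 0 - j1.027e+04 Ω
Step 3 — Series combination: Z_total = R + C = 340 - j1.027e+04 Ω = 1.028e+04∠-88.1° Ω.

Z = 340 - j1.027e+04 Ω = 1.028e+04∠-88.1° Ω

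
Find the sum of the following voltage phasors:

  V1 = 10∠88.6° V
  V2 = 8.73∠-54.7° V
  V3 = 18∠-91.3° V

Step 1 — Convert each phasor to rectangular form:
  V1 = 10·(cos(88.6°) + j·sin(88.6°)) = 0.2443 + j9.997 V
  V2 = 8.73·(cos(-54.7°) + j·sin(-54.7°)) = 5.045 - j7.125 V
  V3 = 18·(cos(-91.3°) + j·sin(-91.3°)) = -0.4084 - j18 V
Step 2 — Sum components: V_total = 4.881 - j15.12 V.
Step 3 — Convert to polar: |V_total| = 15.89 V, ∠V_total = -72.1°.

V_total = 15.89∠-72.1° V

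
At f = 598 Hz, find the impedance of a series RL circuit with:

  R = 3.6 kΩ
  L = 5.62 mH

Step 1 — Angular frequency: ω = 2π·f = 2π·598 = 3757 rad/s.
Step 2 — Component impedances:
  R: Z = R = 3600 Ω
  L: Z = jωL = j·3757·0.00562 = 0 + j21.12 Ω
Step 3 — Series combination: Z_total = R + L = 3600 + j21.12 Ω = 3600∠0.3° Ω.

Z = 3600 + j21.12 Ω = 3600∠0.3° Ω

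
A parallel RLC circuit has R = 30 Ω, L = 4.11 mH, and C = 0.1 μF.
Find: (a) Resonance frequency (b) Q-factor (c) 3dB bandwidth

Step 1 — Resonance: ω₀ = 1/√(LC) = 1/√(0.00411·1e-07) = 4.933e+04 rad/s.
Step 2 — f₀ = ω₀/(2π) = 7851 Hz.
Step 3 — Parallel Q: Q = R/(ω₀L) = 30/(4.933e+04·0.00411) = 0.148.
Step 4 — Bandwidth: Δω = ω₀/Q = 3.333e+05 rad/s; BW = Δω/(2π) = 5.305e+04 Hz.

(a) f₀ = 7851 Hz  (b) Q = 0.148  (c) BW = 5.305e+04 Hz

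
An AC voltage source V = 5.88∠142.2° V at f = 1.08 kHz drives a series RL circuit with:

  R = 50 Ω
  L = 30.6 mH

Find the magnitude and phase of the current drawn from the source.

Step 1 — Angular frequency: ω = 2π·f = 2π·1080 = 6786 rad/s.
Step 2 — Component impedances:
  R: Z = R = 50 Ω
  L: Z = jωL = j·6786·0.0306 = 0 + j207.6 Ω
Step 3 — Series combination: Z_total = R + L = 50 + j207.6 Ω = 213.6∠76.5° Ω.
Step 4 — Source phasor: V = 5.88∠142.2° V = -4.646 + j3.604 V.
Step 5 — Ohm's law: I = V / Z_total = (-4.646 + j3.604) / (50 + j207.6) = 0.01131 + j0.0251 A.
Step 6 — Convert to polar: |I| = 0.02753 A, ∠I = 65.7°.

I = 0.02753∠65.7° A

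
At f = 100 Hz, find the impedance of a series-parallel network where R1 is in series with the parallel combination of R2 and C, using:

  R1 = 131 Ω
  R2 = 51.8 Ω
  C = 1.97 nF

Step 1 — Angular frequency: ω = 2π·f = 2π·100 = 628.3 rad/s.
Step 2 — Component impedances:
  R1: Z = R = 131 Ω
  R2: Z = R = 51.8 Ω
  C: Z = 1/(jωC) = -j/(ω·C) = 0 - j8.079e+05 Ω
Step 3 — Parallel branch: R2 || C = 1/(1/R2 + 1/C) = 51.8 - j0.003321 Ω.
Step 4 — Series with R1: Z_total = R1 + (R2 || C) = 182.8 - j0.003321 Ω = 182.8∠-0.0° Ω.

Z = 182.8 - j0.003321 Ω = 182.8∠-0.0° Ω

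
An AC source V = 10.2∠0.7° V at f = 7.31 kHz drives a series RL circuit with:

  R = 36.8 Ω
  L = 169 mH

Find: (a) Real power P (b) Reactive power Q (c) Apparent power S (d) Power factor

Step 1 — Angular frequency: ω = 2π·f = 2π·7310 = 4.593e+04 rad/s.
Step 2 — Component impedances:
  R: Z = R = 36.8 Ω
  L: Z = jωL = j·4.593e+04·0.169 = 0 + j7762 Ω
Step 3 — Series combination: Z_total = R + L = 36.8 + j7762 Ω = 7762∠89.7° Ω.
Step 4 — Source phasor: V = 10.2∠0.7° V = 10.2 + j0.1246 V.
Step 5 — Current: I = V / Z = 2.228e-05 - j0.001314 A = 0.001314∠-89.0° A.
Step 6 — Complex power: S = V·I* = 6.354e-05 + j0.0134 VA.
Step 7 — Real power: P = Re(S) = 6.354e-05 W.
Step 8 — Reactive power: Q = Im(S) = 0.0134 VAR.
Step 9 — Apparent power: |S| = 0.0134 VA.
Step 10 — Power factor: PF = P/|S| = 0.004741 (lagging).

(a) P = 6.354e-05 W  (b) Q = 0.0134 VAR  (c) S = 0.0134 VA  (d) PF = 0.004741 (lagging)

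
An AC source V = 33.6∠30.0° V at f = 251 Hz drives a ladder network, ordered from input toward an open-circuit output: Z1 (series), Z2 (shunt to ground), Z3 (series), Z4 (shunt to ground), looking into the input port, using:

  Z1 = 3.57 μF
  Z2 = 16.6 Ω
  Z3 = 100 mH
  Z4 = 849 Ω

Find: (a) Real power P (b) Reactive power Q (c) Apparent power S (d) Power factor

Step 1 — Angular frequency: ω = 2π·f = 2π·251 = 1577 rad/s.
Step 2 — Component impedances:
  Z1: Z = 1/(jωC) = -j/(ω·C) = 0 - j177.6 Ω
  Z2: Z = R = 16.6 Ω
  Z3: Z = jωL = j·1577·0.1 = 0 + j157.7 Ω
  Z4: Z = R = 849 Ω
Step 3 — Ladder network (open output): work backward from the far end, alternating series and parallel combinations. Z_in = 16.29 - j177.6 Ω = 178.3∠-84.8° Ω.
Step 4 — Source phasor: V = 33.6∠30.0° V = 29.1 + j16.8 V.
Step 5 — Current: I = V / Z = -0.07892 + j0.1711 A = 0.1884∠114.8° A.
Step 6 — Complex power: S = V·I* = 0.5785 - j6.305 VA.
Step 7 — Real power: P = Re(S) = 0.5785 W.
Step 8 — Reactive power: Q = Im(S) = -6.305 VAR.
Step 9 — Apparent power: |S| = 6.332 VA.
Step 10 — Power factor: PF = P/|S| = 0.09137 (leading).

(a) P = 0.5785 W  (b) Q = -6.305 VAR  (c) S = 6.332 VA  (d) PF = 0.09137 (leading)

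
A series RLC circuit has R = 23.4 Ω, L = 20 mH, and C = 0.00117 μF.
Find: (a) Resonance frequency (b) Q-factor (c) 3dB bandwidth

Step 1 — Resonance condition Im(Z)=0 gives ω₀ = 1/√(LC).
Step 2 — ω₀ = 1/√(0.02·1.17e-09) = 2.067e+05 rad/s.
Step 3 — f₀ = ω₀/(2π) = 3.29e+04 Hz.
Step 4 — Series Q: Q = ω₀L/R = 2.067e+05·0.02/23.4 = 176.7.
Step 5 — 3dB bandwidth: Δω = ω₀/Q = 1170 rad/s; BW = Δω/(2π) = 186.2 Hz.

(a) f₀ = 3.29e+04 Hz  (b) Q = 176.7  (c) BW = 186.2 Hz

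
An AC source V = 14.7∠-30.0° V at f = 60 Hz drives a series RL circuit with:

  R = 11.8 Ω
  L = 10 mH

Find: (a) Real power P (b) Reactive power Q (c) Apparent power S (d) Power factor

Step 1 — Angular frequency: ω = 2π·f = 2π·60 = 377 rad/s.
Step 2 — Component impedances:
  R: Z = R = 11.8 Ω
  L: Z = jωL = j·377·0.01 = 0 + j3.77 Ω
Step 3 — Series combination: Z_total = R + L = 11.8 + j3.77 Ω = 12.39∠17.7° Ω.
Step 4 — Source phasor: V = 14.7∠-30.0° V = 12.73 - j7.35 V.
Step 5 — Current: I = V / Z = 0.7984 - j0.8779 A = 1.187∠-47.7° A.
Step 6 — Complex power: S = V·I* = 16.62 + j5.309 VA.
Step 7 — Real power: P = Re(S) = 16.62 W.
Step 8 — Reactive power: Q = Im(S) = 5.309 VAR.
Step 9 — Apparent power: |S| = 17.44 VA.
Step 10 — Power factor: PF = P/|S| = 0.9526 (lagging).

(a) P = 16.62 W  (b) Q = 5.309 VAR  (c) S = 17.44 VA  (d) PF = 0.9526 (lagging)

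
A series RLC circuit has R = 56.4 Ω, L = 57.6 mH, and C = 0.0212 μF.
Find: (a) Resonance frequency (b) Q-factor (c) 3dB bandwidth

Step 1 — Resonance condition Im(Z)=0 gives ω₀ = 1/√(LC).
Step 2 — ω₀ = 1/√(0.0576·2.12e-08) = 2.862e+04 rad/s.
Step 3 — f₀ = ω₀/(2π) = 4555 Hz.
Step 4 — Series Q: Q = ω₀L/R = 2.862e+04·0.0576/56.4 = 29.23.
Step 5 — 3dB bandwidth: Δω = ω₀/Q = 979.2 rad/s; BW = Δω/(2π) = 155.8 Hz.

(a) f₀ = 4555 Hz  (b) Q = 29.23  (c) BW = 155.8 Hz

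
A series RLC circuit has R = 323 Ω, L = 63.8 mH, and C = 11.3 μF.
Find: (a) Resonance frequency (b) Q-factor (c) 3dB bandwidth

Step 1 — Resonance: ω₀ = 1/√(LC) = 1/√(0.0638·1.13e-05) = 1178 rad/s.
Step 2 — f₀ = ω₀/(2π) = 187.4 Hz.
Step 3 — Series Q: Q = ω₀L/R = 1178·0.0638/323 = 0.2326.
Step 4 — Bandwidth: Δω = ω₀/Q = 5063 rad/s; BW = Δω/(2π) = 805.8 Hz.

(a) f₀ = 187.4 Hz  (b) Q = 0.2326  (c) BW = 805.8 Hz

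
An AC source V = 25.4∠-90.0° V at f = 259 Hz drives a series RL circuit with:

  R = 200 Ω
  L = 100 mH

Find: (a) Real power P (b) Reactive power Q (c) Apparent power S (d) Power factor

Step 1 — Angular frequency: ω = 2π·f = 2π·259 = 1627 rad/s.
Step 2 — Component impedances:
  R: Z = R = 200 Ω
  L: Z = jωL = j·1627·0.1 = 0 + j162.7 Ω
Step 3 — Series combination: Z_total = R + L = 200 + j162.7 Ω = 257.8∠39.1° Ω.
Step 4 — Source phasor: V = 25.4∠-90.0° V = 0 - j25.4 V.
Step 5 — Current: I = V / Z = -0.06217 - j0.07641 A = 0.09851∠-129.1° A.
Step 6 — Complex power: S = V·I* = 1.941 + j1.579 VA.
Step 7 — Real power: P = Re(S) = 1.941 W.
Step 8 — Reactive power: Q = Im(S) = 1.579 VAR.
Step 9 — Apparent power: |S| = 2.502 VA.
Step 10 — Power factor: PF = P/|S| = 0.7757 (lagging).

(a) P = 1.941 W  (b) Q = 1.579 VAR  (c) S = 2.502 VA  (d) PF = 0.7757 (lagging)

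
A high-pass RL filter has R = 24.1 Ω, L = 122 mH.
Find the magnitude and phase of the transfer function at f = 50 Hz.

Step 1 — Angular frequency: ω = 2π·50 = 314.2 rad/s.
Step 2 — Transfer function: H(jω) = jωL/(R + jωL).
Step 3 — Numerator jωL = j·38.33; denominator R + jωL = 24.1 + j38.33.
Step 4 — H = 0.7167 + j0.4506.
Step 5 — Magnitude: |H| = 0.8466 (-1.4 dB); phase: φ = 32.2°.

|H| = 0.8466 (-1.4 dB), φ = 32.2°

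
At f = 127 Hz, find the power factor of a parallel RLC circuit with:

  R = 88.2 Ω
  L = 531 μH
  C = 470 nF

Step 1 — Angular frequency: ω = 2π·f = 2π·127 = 798 rad/s.
Step 2 — Component impedances:
  R: Z = R = 88.2 Ω
  L: Z = jωL = j·798·0.000531 = 0 + j0.4237 Ω
  C: Z = 1/(jωC) = -j/(ω·C) = 0 - j2666 Ω
Step 3 — Parallel combination: 1/Z_total = 1/R + 1/L + 1/C; Z_total = 0.002036 + j0.4238 Ω = 0.4238∠89.7° Ω.
Step 4 — Power factor: PF = cos(φ) = Re(Z)/|Z| = 0.0020362/0.42378 = 0.004805.
Step 5 — Type: Im(Z) = 0.4238 ⇒ lagging (phase φ = 89.7°).

PF = 0.004805 (lagging, φ = 89.7°)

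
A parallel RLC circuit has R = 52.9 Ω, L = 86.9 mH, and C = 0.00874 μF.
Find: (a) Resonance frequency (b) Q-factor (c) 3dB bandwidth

Step 1 — Resonance: ω₀ = 1/√(LC) = 1/√(0.0869·8.74e-09) = 3.629e+04 rad/s.
Step 2 — f₀ = ω₀/(2π) = 5775 Hz.
Step 3 — Parallel Q: Q = R/(ω₀L) = 52.9/(3.629e+04·0.0869) = 0.01678.
Step 4 — Bandwidth: Δω = ω₀/Q = 2.163e+06 rad/s; BW = Δω/(2π) = 3.442e+05 Hz.

(a) f₀ = 5775 Hz  (b) Q = 0.01678  (c) BW = 3.442e+05 Hz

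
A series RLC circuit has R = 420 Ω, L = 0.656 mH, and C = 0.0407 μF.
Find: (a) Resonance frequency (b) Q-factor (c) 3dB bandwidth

Step 1 — Resonance: ω₀ = 1/√(LC) = 1/√(0.000656·4.07e-08) = 1.935e+05 rad/s.
Step 2 — f₀ = ω₀/(2π) = 3.08e+04 Hz.
Step 3 — Series Q: Q = ω₀L/R = 1.935e+05·0.000656/420 = 0.3023.
Step 4 — Bandwidth: Δω = ω₀/Q = 6.402e+05 rad/s; BW = Δω/(2π) = 1.019e+05 Hz.

(a) f₀ = 3.08e+04 Hz  (b) Q = 0.3023  (c) BW = 1.019e+05 Hz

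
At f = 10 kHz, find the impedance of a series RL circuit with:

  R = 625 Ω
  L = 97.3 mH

Step 1 — Angular frequency: ω = 2π·f = 2π·1e+04 = 6.283e+04 rad/s.
Step 2 — Component impedances:
  R: Z = R = 625 Ω
  L: Z = jωL = j·6.283e+04·0.0973 = 0 + j6114 Ω
Step 3 — Series combination: Z_total = R + L = 625 + j6114 Ω = 6145∠84.2° Ω.

Z = 625 + j6114 Ω = 6145∠84.2° Ω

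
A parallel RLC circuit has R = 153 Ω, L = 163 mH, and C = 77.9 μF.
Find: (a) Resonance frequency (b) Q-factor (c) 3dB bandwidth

Step 1 — Resonance: ω₀ = 1/√(LC) = 1/√(0.163·7.79e-05) = 280.6 rad/s.
Step 2 — f₀ = ω₀/(2π) = 44.66 Hz.
Step 3 — Parallel Q: Q = R/(ω₀L) = 153/(280.6·0.163) = 3.345.
Step 4 — Bandwidth: Δω = ω₀/Q = 83.9 rad/s; BW = Δω/(2π) = 13.35 Hz.

(a) f₀ = 44.66 Hz  (b) Q = 3.345  (c) BW = 13.35 Hz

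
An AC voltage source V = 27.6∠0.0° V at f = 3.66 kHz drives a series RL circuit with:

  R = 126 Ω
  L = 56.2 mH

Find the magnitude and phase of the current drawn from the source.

Step 1 — Angular frequency: ω = 2π·f = 2π·3660 = 2.3e+04 rad/s.
Step 2 — Component impedances:
  R: Z = R = 126 Ω
  L: Z = jωL = j·2.3e+04·0.0562 = 0 + j1292 Ω
Step 3 — Series combination: Z_total = R + L = 126 + j1292 Ω = 1299∠84.4° Ω.
Step 4 — Source phasor: V = 27.6∠0.0° V = 27.6 V.
Step 5 — Ohm's law: I = V / Z_total = (27.6) / (126 + j1292) = 0.002062 - j0.02115 A.
Step 6 — Convert to polar: |I| = 0.02125 A, ∠I = -84.4°.

I = 0.02125∠-84.4° A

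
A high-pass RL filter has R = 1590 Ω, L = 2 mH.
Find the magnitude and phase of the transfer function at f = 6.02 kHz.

Step 1 — Angular frequency: ω = 2π·6020 = 3.782e+04 rad/s.
Step 2 — Transfer function: H(jω) = jωL/(R + jωL).
Step 3 — Numerator jωL = j·75.65; denominator R + jωL = 1590 + j75.65.
Step 4 — H = 0.002259 + j0.04747.
Step 5 — Magnitude: |H| = 0.04752 (-26.5 dB); phase: φ = 87.3°.

|H| = 0.04752 (-26.5 dB), φ = 87.3°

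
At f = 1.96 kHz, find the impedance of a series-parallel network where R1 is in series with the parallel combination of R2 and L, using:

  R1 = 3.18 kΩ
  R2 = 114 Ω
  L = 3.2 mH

Step 1 — Angular frequency: ω = 2π·f = 2π·1960 = 1.232e+04 rad/s.
Step 2 — Component impedances:
  R1: Z = R = 3180 Ω
  R2: Z = R = 114 Ω
  L: Z = jωL = j·1.232e+04·0.0032 = 0 + j39.41 Ω
Step 3 — Parallel branch: R2 || L = 1/(1/R2 + 1/L) = 12.17 + j35.2 Ω.
Step 4 — Series with R1: Z_total = R1 + (R2 || L) = 3192 + j35.2 Ω = 3192∠0.6° Ω.

Z = 3192 + j35.2 Ω = 3192∠0.6° Ω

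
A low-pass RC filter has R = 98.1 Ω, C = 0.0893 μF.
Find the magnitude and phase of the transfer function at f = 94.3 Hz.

Step 1 — Angular frequency: ω = 2π·94.3 = 592.5 rad/s.
Step 2 — Transfer function: H(jω) = 1/(1 + jωRC).
Step 3 — Denominator: 1 + jωRC = 1 + j·592.5·98.1·8.93e-08 = 1 + j0.005191.
Step 4 — H = 1 - j0.00519.
Step 5 — Magnitude: |H| = 1 (-0.0 dB); phase: φ = -0.3°.

|H| = 1 (-0.0 dB), φ = -0.3°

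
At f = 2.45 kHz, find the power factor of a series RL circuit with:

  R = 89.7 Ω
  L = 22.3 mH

Step 1 — Angular frequency: ω = 2π·f = 2π·2450 = 1.539e+04 rad/s.
Step 2 — Component impedances:
  R: Z = R = 89.7 Ω
  L: Z = jωL = j·1.539e+04·0.0223 = 0 + j343.3 Ω
Step 3 — Series combination: Z_total = R + L = 89.7 + j343.3 Ω = 354.8∠75.4° Ω.
Step 4 — Power factor: PF = cos(φ) = Re(Z)/|Z| = 89.7/354.8 = 0.2528.
Step 5 — Type: Im(Z) = 343.3 ⇒ lagging (phase φ = 75.4°).

PF = 0.2528 (lagging, φ = 75.4°)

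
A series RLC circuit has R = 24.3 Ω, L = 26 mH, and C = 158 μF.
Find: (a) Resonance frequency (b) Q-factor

Step 1 — Resonance condition Im(Z)=0 gives ω₀ = 1/√(LC).
Step 2 — ω₀ = 1/√(0.026·0.000158) = 493.4 rad/s.
Step 3 — f₀ = ω₀/(2π) = 78.52 Hz.
Step 4 — Series Q: Q = ω₀L/R = 493.4·0.026/24.3 = 0.5279.

(a) f₀ = 78.52 Hz  (b) Q = 0.5279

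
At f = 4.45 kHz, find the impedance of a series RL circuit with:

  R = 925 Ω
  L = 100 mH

Step 1 — Angular frequency: ω = 2π·f = 2π·4450 = 2.796e+04 rad/s.
Step 2 — Component impedances:
  R: Z = R = 925 Ω
  L: Z = jωL = j·2.796e+04·0.1 = 0 + j2796 Ω
Step 3 — Series combination: Z_total = R + L = 925 + j2796 Ω = 2945∠71.7° Ω.

Z = 925 + j2796 Ω = 2945∠71.7° Ω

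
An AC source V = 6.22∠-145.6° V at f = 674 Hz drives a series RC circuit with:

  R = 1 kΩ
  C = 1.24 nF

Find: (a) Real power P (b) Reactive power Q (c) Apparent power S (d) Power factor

Step 1 — Angular frequency: ω = 2π·f = 2π·674 = 4235 rad/s.
Step 2 — Component impedances:
  R: Z = R = 1000 Ω
  C: Z = 1/(jωC) = -j/(ω·C) = 0 - j1.904e+05 Ω
Step 3 — Series combination: Z_total = R + C = 1000 - j1.904e+05 Ω = 1.904e+05∠-89.7° Ω.
Step 4 — Source phasor: V = 6.22∠-145.6° V = -5.132 - j3.514 V.
Step 5 — Current: I = V / Z = 1.831e-05 - j2.705e-05 A = 3.266e-05∠-55.9° A.
Step 6 — Complex power: S = V·I* = 1.067e-06 - j0.0002032 VA.
Step 7 — Real power: P = Re(S) = 1.067e-06 W.
Step 8 — Reactive power: Q = Im(S) = -0.0002032 VAR.
Step 9 — Apparent power: |S| = 0.0002032 VA.
Step 10 — Power factor: PF = P/|S| = 0.005251 (leading).

(a) P = 1.067e-06 W  (b) Q = -0.0002032 VAR  (c) S = 0.0002032 VA  (d) PF = 0.005251 (leading)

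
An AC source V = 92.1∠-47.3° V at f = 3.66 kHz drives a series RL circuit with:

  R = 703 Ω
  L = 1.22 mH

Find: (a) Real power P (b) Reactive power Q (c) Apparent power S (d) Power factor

Step 1 — Angular frequency: ω = 2π·f = 2π·3660 = 2.3e+04 rad/s.
Step 2 — Component impedances:
  R: Z = R = 703 Ω
  L: Z = jωL = j·2.3e+04·0.00122 = 0 + j28.06 Ω
Step 3 — Series combination: Z_total = R + L = 703 + j28.06 Ω = 703.6∠2.3° Ω.
Step 4 — Source phasor: V = 92.1∠-47.3° V = 62.46 - j67.69 V.
Step 5 — Current: I = V / Z = 0.08487 - j0.09967 A = 0.1309∠-49.6° A.
Step 6 — Complex power: S = V·I* = 12.05 + j0.4808 VA.
Step 7 — Real power: P = Re(S) = 12.05 W.
Step 8 — Reactive power: Q = Im(S) = 0.4808 VAR.
Step 9 — Apparent power: |S| = 12.06 VA.
Step 10 — Power factor: PF = P/|S| = 0.9992 (lagging).

(a) P = 12.05 W  (b) Q = 0.4808 VAR  (c) S = 12.06 VA  (d) PF = 0.9992 (lagging)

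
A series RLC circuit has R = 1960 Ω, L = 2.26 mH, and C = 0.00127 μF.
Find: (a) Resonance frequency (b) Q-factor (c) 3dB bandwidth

Step 1 — Resonance condition Im(Z)=0 gives ω₀ = 1/√(LC).
Step 2 — ω₀ = 1/√(0.00226·1.27e-09) = 5.903e+05 rad/s.
Step 3 — f₀ = ω₀/(2π) = 9.394e+04 Hz.
Step 4 — Series Q: Q = ω₀L/R = 5.903e+05·0.00226/1960 = 0.6806.
Step 5 — 3dB bandwidth: Δω = ω₀/Q = 8.673e+05 rad/s; BW = Δω/(2π) = 1.38e+05 Hz.

(a) f₀ = 9.394e+04 Hz  (b) Q = 0.6806  (c) BW = 1.38e+05 Hz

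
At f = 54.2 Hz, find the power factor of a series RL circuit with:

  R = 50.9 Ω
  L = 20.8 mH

Step 1 — Angular frequency: ω = 2π·f = 2π·54.2 = 340.5 rad/s.
Step 2 — Component impedances:
  R: Z = R = 50.9 Ω
  L: Z = jωL = j·340.5·0.0208 = 0 + j7.083 Ω
Step 3 — Series combination: Z_total = R + L = 50.9 + j7.083 Ω = 51.39∠7.9° Ω.
Step 4 — Power factor: PF = cos(φ) = Re(Z)/|Z| = 50.9/51.39 = 0.9905.
Step 5 — Type: Im(Z) = 7.083 ⇒ lagging (phase φ = 7.9°).

PF = 0.9905 (lagging, φ = 7.9°)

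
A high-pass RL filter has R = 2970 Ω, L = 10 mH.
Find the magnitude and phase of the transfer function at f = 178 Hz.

Step 1 — Angular frequency: ω = 2π·178 = 1118 rad/s.
Step 2 — Transfer function: H(jω) = jωL/(R + jωL).
Step 3 — Numerator jωL = j·11.18; denominator R + jωL = 2970 + j11.18.
Step 4 — H = 1.418e-05 + j0.003766.
Step 5 — Magnitude: |H| = 0.003766 (-48.5 dB); phase: φ = 89.8°.

|H| = 0.003766 (-48.5 dB), φ = 89.8°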